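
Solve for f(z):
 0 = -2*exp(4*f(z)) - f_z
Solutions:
 f(z) = log(-I*(1/(C1 + 8*z))^(1/4))
 f(z) = log(I*(1/(C1 + 8*z))^(1/4))
 f(z) = log(-(1/(C1 + 8*z))^(1/4))
 f(z) = log(1/(C1 + 8*z))/4


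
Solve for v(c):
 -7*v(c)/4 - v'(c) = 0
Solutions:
 v(c) = C1*exp(-7*c/4)


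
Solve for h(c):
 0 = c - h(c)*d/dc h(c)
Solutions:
 h(c) = -sqrt(C1 + c^2)
 h(c) = sqrt(C1 + c^2)


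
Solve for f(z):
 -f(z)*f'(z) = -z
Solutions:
 f(z) = -sqrt(C1 + z^2)
 f(z) = sqrt(C1 + z^2)


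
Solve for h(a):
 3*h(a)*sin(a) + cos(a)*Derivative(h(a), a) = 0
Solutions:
 h(a) = C1*cos(a)^3


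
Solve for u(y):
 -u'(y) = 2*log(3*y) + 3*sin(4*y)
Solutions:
 u(y) = C1 - 2*y*log(y) - 2*y*log(3) + 2*y + 3*cos(4*y)/4


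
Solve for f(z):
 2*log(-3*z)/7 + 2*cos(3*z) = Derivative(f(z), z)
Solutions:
 f(z) = C1 + 2*z*log(-z)/7 - 2*z/7 + 2*z*log(3)/7 + 2*sin(3*z)/3


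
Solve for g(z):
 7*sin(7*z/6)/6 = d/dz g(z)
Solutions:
 g(z) = C1 - cos(7*z/6)


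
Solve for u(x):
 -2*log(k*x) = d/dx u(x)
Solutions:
 u(x) = C1 - 2*x*log(k*x) + 2*x


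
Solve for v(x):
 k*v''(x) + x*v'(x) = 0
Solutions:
 v(x) = C1 + C2*sqrt(k)*erf(sqrt(2)*x*sqrt(1/k)/2)


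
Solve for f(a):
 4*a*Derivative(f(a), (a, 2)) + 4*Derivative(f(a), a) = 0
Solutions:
 f(a) = C1 + C2*log(a)


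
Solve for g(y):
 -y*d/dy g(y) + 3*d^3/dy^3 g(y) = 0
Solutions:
 g(y) = C1 + Integral(C2*airyai(3^(2/3)*y/3) + C3*airybi(3^(2/3)*y/3), y)


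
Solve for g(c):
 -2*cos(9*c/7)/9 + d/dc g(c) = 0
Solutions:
 g(c) = C1 + 14*sin(9*c/7)/81


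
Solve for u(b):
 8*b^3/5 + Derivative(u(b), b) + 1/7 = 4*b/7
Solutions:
 u(b) = C1 - 2*b^4/5 + 2*b^2/7 - b/7


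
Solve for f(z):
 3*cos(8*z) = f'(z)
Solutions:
 f(z) = C1 + 3*sin(8*z)/8


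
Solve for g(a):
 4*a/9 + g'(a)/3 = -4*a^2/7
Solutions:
 g(a) = C1 - 4*a^3/7 - 2*a^2/3


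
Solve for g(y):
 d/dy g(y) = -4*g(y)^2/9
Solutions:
 g(y) = 9/(C1 + 4*y)


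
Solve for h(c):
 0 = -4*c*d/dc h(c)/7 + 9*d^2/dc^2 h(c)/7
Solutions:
 h(c) = C1 + C2*erfi(sqrt(2)*c/3)


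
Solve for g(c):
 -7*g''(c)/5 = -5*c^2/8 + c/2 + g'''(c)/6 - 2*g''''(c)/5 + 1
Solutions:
 g(c) = C1 + C2*c + C3*exp(c*(5 - sqrt(2041))/24) + C4*exp(c*(5 + sqrt(2041))/24) + 25*c^4/672 - 545*c^3/7056 - 19955*c^2/98784


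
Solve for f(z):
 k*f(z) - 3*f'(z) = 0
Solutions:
 f(z) = C1*exp(k*z/3)


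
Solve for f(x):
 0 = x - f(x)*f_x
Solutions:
 f(x) = -sqrt(C1 + x^2)
 f(x) = sqrt(C1 + x^2)


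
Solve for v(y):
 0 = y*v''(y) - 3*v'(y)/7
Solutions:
 v(y) = C1 + C2*y^(10/7)


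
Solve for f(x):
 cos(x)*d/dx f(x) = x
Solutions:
 f(x) = C1 + Integral(x/cos(x), x)


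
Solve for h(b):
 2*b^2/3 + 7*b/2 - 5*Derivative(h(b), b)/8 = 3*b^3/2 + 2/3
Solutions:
 h(b) = C1 - 3*b^4/5 + 16*b^3/45 + 14*b^2/5 - 16*b/15


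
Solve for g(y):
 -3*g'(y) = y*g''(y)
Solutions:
 g(y) = C1 + C2/y^2


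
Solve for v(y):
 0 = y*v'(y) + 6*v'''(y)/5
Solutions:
 v(y) = C1 + Integral(C2*airyai(-5^(1/3)*6^(2/3)*y/6) + C3*airybi(-5^(1/3)*6^(2/3)*y/6), y)


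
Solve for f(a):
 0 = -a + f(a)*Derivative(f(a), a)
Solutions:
 f(a) = -sqrt(C1 + a^2)
 f(a) = sqrt(C1 + a^2)


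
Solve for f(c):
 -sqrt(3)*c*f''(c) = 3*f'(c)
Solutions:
 f(c) = C1 + C2*c^(1 - sqrt(3))


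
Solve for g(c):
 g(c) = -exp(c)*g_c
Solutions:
 g(c) = C1*exp(exp(-c))


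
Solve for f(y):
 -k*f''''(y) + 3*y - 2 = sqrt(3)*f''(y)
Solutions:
 f(y) = C1 + C2*y + C3*exp(-3^(1/4)*y*sqrt(-1/k)) + C4*exp(3^(1/4)*y*sqrt(-1/k)) + sqrt(3)*y^3/6 - sqrt(3)*y^2/3


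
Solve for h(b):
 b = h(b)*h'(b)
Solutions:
 h(b) = -sqrt(C1 + b^2)
 h(b) = sqrt(C1 + b^2)


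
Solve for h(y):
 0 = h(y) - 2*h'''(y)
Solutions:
 h(y) = C3*exp(2^(2/3)*y/2) + (C1*sin(2^(2/3)*sqrt(3)*y/4) + C2*cos(2^(2/3)*sqrt(3)*y/4))*exp(-2^(2/3)*y/4)


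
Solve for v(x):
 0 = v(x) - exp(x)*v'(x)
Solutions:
 v(x) = C1*exp(-exp(-x))


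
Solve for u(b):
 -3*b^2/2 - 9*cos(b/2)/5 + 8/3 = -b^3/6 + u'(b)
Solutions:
 u(b) = C1 + b^4/24 - b^3/2 + 8*b/3 - 18*sin(b/2)/5


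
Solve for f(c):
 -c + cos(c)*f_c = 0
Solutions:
 f(c) = C1 + Integral(c/cos(c), c)


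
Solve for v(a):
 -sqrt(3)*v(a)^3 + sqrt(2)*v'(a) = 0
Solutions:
 v(a) = -sqrt(-1/(C1 + sqrt(6)*a))
 v(a) = sqrt(-1/(C1 + sqrt(6)*a))


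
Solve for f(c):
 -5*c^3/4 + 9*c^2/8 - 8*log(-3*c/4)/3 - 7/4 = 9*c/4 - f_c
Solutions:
 f(c) = C1 + 5*c^4/16 - 3*c^3/8 + 9*c^2/8 + 8*c*log(-c)/3 + c*(-64*log(2) - 11 + 32*log(3))/12


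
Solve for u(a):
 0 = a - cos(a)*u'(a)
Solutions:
 u(a) = C1 + Integral(a/cos(a), a)


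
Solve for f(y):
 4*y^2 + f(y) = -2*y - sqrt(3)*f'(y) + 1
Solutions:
 f(y) = C1*exp(-sqrt(3)*y/3) - 4*y^2 - 2*y + 8*sqrt(3)*y - 23 + 2*sqrt(3)


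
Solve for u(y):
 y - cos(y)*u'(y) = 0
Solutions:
 u(y) = C1 + Integral(y/cos(y), y)


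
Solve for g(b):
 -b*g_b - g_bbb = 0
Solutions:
 g(b) = C1 + Integral(C2*airyai(-b) + C3*airybi(-b), b)


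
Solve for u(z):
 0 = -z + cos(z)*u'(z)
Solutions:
 u(z) = C1 + Integral(z/cos(z), z)


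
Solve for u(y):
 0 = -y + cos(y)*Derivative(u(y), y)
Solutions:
 u(y) = C1 + Integral(y/cos(y), y)


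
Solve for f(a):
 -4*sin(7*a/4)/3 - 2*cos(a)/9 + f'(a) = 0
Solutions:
 f(a) = C1 + 2*sin(a)/9 - 16*cos(7*a/4)/21


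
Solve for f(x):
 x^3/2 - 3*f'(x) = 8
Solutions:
 f(x) = C1 + x^4/24 - 8*x/3


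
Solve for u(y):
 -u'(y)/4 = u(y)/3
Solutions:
 u(y) = C1*exp(-4*y/3)


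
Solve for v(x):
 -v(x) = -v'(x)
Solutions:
 v(x) = C1*exp(x)


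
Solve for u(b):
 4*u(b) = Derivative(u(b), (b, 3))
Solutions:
 u(b) = C3*exp(2^(2/3)*b) + (C1*sin(2^(2/3)*sqrt(3)*b/2) + C2*cos(2^(2/3)*sqrt(3)*b/2))*exp(-2^(2/3)*b/2)


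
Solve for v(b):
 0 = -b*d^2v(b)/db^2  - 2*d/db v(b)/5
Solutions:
 v(b) = C1 + C2*b^(3/5)


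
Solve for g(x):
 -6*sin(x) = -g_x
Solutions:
 g(x) = C1 - 6*cos(x)


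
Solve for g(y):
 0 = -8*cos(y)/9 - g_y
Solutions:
 g(y) = C1 - 8*sin(y)/9


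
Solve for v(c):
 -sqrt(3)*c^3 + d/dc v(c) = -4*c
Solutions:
 v(c) = C1 + sqrt(3)*c^4/4 - 2*c^2


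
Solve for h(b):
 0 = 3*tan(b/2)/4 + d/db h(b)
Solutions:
 h(b) = C1 + 3*log(cos(b/2))/2


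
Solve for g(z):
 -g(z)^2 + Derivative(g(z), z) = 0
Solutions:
 g(z) = -1/(C1 + z)


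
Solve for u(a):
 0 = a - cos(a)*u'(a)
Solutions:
 u(a) = C1 + Integral(a/cos(a), a)


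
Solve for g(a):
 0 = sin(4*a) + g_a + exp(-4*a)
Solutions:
 g(a) = C1 + cos(4*a)/4 + exp(-4*a)/4


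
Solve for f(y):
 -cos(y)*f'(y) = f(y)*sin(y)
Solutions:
 f(y) = C1*cos(y)


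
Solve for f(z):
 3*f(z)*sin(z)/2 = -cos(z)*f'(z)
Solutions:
 f(z) = C1*cos(z)^(3/2)


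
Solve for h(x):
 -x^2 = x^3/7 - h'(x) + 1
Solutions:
 h(x) = C1 + x^4/28 + x^3/3 + x


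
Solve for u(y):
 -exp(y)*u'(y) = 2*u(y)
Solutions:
 u(y) = C1*exp(2*exp(-y))


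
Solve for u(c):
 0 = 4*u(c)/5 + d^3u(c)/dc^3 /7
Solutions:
 u(c) = C3*exp(-28^(1/3)*5^(2/3)*c/5) + (C1*sin(28^(1/3)*sqrt(3)*5^(2/3)*c/10) + C2*cos(28^(1/3)*sqrt(3)*5^(2/3)*c/10))*exp(28^(1/3)*5^(2/3)*c/10)


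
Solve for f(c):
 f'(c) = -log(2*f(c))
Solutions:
 Integral(1/(log(_y) + log(2)), (_y, f(c))) = C1 - c


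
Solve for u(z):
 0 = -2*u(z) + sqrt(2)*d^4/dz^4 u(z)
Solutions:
 u(z) = C1*exp(-2^(1/8)*z) + C2*exp(2^(1/8)*z) + C3*sin(2^(1/8)*z) + C4*cos(2^(1/8)*z)


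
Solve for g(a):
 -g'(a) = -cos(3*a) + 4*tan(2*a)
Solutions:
 g(a) = C1 + 2*log(cos(2*a)) + sin(3*a)/3


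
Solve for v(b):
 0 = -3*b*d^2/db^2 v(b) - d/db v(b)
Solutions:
 v(b) = C1 + C2*b^(2/3)


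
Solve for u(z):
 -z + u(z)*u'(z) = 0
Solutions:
 u(z) = -sqrt(C1 + z^2)
 u(z) = sqrt(C1 + z^2)


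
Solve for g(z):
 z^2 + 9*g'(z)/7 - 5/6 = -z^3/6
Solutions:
 g(z) = C1 - 7*z^4/216 - 7*z^3/27 + 35*z/54


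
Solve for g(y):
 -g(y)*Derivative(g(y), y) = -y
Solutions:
 g(y) = -sqrt(C1 + y^2)
 g(y) = sqrt(C1 + y^2)


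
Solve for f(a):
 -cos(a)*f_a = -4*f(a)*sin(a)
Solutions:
 f(a) = C1/cos(a)^4


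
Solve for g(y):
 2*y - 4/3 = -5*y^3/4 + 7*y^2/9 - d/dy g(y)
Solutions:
 g(y) = C1 - 5*y^4/16 + 7*y^3/27 - y^2 + 4*y/3


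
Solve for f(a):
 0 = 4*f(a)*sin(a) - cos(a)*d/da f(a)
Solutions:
 f(a) = C1/cos(a)^4


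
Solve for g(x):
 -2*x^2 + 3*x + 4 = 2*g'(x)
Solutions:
 g(x) = C1 - x^3/3 + 3*x^2/4 + 2*x


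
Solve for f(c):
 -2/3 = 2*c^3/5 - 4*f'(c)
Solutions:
 f(c) = C1 + c^4/40 + c/6


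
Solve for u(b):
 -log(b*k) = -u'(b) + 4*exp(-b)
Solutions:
 u(b) = C1 + b*log(b*k) - b - 4*exp(-b)


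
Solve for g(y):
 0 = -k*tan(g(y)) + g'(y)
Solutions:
 g(y) = pi - asin(C1*exp(k*y))
 g(y) = asin(C1*exp(k*y))


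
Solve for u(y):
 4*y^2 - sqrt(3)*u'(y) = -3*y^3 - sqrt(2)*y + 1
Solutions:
 u(y) = C1 + sqrt(3)*y^4/4 + 4*sqrt(3)*y^3/9 + sqrt(6)*y^2/6 - sqrt(3)*y/3


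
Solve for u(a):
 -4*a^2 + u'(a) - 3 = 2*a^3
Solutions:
 u(a) = C1 + a^4/2 + 4*a^3/3 + 3*a


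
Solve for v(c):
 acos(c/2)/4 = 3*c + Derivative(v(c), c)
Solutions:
 v(c) = C1 - 3*c^2/2 + c*acos(c/2)/4 - sqrt(4 - c^2)/4


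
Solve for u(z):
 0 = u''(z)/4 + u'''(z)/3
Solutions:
 u(z) = C1 + C2*z + C3*exp(-3*z/4)


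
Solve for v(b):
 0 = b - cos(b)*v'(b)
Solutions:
 v(b) = C1 + Integral(b/cos(b), b)


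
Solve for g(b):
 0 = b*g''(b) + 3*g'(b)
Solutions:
 g(b) = C1 + C2/b^2


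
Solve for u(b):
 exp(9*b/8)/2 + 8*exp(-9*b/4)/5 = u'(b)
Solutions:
 u(b) = C1 + 4*exp(9*b/8)/9 - 32*exp(-9*b/4)/45


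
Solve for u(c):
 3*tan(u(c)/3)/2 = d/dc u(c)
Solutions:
 u(c) = -3*asin(C1*exp(c/2)) + 3*pi
 u(c) = 3*asin(C1*exp(c/2))


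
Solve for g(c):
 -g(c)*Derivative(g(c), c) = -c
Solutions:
 g(c) = -sqrt(C1 + c^2)
 g(c) = sqrt(C1 + c^2)


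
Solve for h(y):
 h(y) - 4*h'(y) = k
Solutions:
 h(y) = C1*exp(y/4) + k


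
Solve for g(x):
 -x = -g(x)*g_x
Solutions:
 g(x) = -sqrt(C1 + x^2)
 g(x) = sqrt(C1 + x^2)


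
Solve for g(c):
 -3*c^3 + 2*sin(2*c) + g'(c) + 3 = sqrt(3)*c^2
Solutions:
 g(c) = C1 + 3*c^4/4 + sqrt(3)*c^3/3 - 3*c + cos(2*c)


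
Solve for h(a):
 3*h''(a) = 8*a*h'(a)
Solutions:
 h(a) = C1 + C2*erfi(2*sqrt(3)*a/3)


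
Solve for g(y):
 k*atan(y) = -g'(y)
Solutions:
 g(y) = C1 - k*(y*atan(y) - log(y^2 + 1)/2)


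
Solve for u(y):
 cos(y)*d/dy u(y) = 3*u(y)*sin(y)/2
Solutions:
 u(y) = C1/cos(y)^(3/2)


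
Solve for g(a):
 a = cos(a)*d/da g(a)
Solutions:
 g(a) = C1 + Integral(a/cos(a), a)


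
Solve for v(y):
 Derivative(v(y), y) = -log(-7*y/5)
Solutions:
 v(y) = C1 - y*log(-y) + y*(-log(7) + 1 + log(5))


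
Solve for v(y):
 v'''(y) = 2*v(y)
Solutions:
 v(y) = C3*exp(2^(1/3)*y) + (C1*sin(2^(1/3)*sqrt(3)*y/2) + C2*cos(2^(1/3)*sqrt(3)*y/2))*exp(-2^(1/3)*y/2)


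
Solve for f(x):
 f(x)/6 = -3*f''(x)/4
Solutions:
 f(x) = C1*sin(sqrt(2)*x/3) + C2*cos(sqrt(2)*x/3)


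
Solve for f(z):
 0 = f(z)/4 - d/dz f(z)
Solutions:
 f(z) = C1*exp(z/4)


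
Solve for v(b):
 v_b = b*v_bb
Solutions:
 v(b) = C1 + C2*b^2


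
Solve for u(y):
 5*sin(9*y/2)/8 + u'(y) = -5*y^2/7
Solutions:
 u(y) = C1 - 5*y^3/21 + 5*cos(9*y/2)/36


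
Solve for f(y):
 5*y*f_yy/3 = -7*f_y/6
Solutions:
 f(y) = C1 + C2*y^(3/10)


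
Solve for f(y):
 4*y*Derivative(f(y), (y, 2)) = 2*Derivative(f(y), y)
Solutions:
 f(y) = C1 + C2*y^(3/2)


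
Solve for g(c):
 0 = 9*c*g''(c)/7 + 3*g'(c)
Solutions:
 g(c) = C1 + C2/c^(4/3)


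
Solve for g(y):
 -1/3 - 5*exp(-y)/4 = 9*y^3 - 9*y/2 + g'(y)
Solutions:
 g(y) = C1 - 9*y^4/4 + 9*y^2/4 - y/3 + 5*exp(-y)/4


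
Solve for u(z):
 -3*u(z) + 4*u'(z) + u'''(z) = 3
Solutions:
 u(z) = C1*exp(-z*(-8*18^(1/3)/(27 + sqrt(1497))^(1/3) + 12^(1/3)*(27 + sqrt(1497))^(1/3))/12)*sin(2^(1/3)*3^(1/6)*z*(2/(27 + sqrt(1497))^(1/3) + 2^(1/3)*3^(2/3)*(27 + sqrt(1497))^(1/3)/12)) + C2*exp(-z*(-8*18^(1/3)/(27 + sqrt(1497))^(1/3) + 12^(1/3)*(27 + sqrt(1497))^(1/3))/12)*cos(2^(1/3)*3^(1/6)*z*(2/(27 + sqrt(1497))^(1/3) + 2^(1/3)*3^(2/3)*(27 + sqrt(1497))^(1/3)/12)) + C3*exp(z*(-8*18^(1/3)/(27 + sqrt(1497))^(1/3) + 12^(1/3)*(27 + sqrt(1497))^(1/3))/6) - 1


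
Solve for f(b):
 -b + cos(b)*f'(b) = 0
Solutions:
 f(b) = C1 + Integral(b/cos(b), b)


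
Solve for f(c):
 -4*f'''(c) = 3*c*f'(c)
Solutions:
 f(c) = C1 + Integral(C2*airyai(-6^(1/3)*c/2) + C3*airybi(-6^(1/3)*c/2), c)


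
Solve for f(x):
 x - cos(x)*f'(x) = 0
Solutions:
 f(x) = C1 + Integral(x/cos(x), x)


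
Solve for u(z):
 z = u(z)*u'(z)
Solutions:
 u(z) = -sqrt(C1 + z^2)
 u(z) = sqrt(C1 + z^2)


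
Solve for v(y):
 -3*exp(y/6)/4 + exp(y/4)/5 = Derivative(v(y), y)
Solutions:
 v(y) = C1 - 9*exp(y/6)/2 + 4*exp(y/4)/5


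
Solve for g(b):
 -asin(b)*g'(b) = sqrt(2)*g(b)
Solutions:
 g(b) = C1*exp(-sqrt(2)*Integral(1/asin(b), b))


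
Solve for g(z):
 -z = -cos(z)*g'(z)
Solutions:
 g(z) = C1 + Integral(z/cos(z), z)


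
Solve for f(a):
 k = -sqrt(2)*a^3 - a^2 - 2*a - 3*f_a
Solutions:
 f(a) = C1 - sqrt(2)*a^4/12 - a^3/9 - a^2/3 - a*k/3


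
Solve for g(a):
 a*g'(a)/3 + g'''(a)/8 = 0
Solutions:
 g(a) = C1 + Integral(C2*airyai(-2*3^(2/3)*a/3) + C3*airybi(-2*3^(2/3)*a/3), a)


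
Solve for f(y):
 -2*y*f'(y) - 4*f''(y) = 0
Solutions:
 f(y) = C1 + C2*erf(y/2)


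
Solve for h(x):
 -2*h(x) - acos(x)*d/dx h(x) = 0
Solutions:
 h(x) = C1*exp(-2*Integral(1/acos(x), x))


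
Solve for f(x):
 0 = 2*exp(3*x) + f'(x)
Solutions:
 f(x) = C1 - 2*exp(3*x)/3


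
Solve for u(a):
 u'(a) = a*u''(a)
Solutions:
 u(a) = C1 + C2*a^2


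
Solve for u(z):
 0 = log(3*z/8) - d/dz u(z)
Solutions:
 u(z) = C1 + z*log(z) - z + z*log(3/8)


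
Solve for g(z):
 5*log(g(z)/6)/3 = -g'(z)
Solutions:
 -3*Integral(1/(-log(_y) + log(6)), (_y, g(z)))/5 = C1 - z


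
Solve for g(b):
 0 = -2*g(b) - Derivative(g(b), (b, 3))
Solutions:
 g(b) = C3*exp(-2^(1/3)*b) + (C1*sin(2^(1/3)*sqrt(3)*b/2) + C2*cos(2^(1/3)*sqrt(3)*b/2))*exp(2^(1/3)*b/2)


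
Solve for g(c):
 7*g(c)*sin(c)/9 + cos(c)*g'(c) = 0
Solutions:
 g(c) = C1*cos(c)^(7/9)


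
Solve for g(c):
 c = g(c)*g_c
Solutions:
 g(c) = -sqrt(C1 + c^2)
 g(c) = sqrt(C1 + c^2)


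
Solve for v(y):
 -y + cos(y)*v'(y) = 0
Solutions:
 v(y) = C1 + Integral(y/cos(y), y)


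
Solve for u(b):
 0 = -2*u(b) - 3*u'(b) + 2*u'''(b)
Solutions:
 u(b) = C1*exp(-2^(1/3)*b*(2^(1/3)/(sqrt(2) + 2)^(1/3) + (sqrt(2) + 2)^(1/3))/4)*sin(2^(1/3)*sqrt(3)*b*(-(sqrt(2) + 2)^(1/3) + 2^(1/3)/(sqrt(2) + 2)^(1/3))/4) + C2*exp(-2^(1/3)*b*(2^(1/3)/(sqrt(2) + 2)^(1/3) + (sqrt(2) + 2)^(1/3))/4)*cos(2^(1/3)*sqrt(3)*b*(-(sqrt(2) + 2)^(1/3) + 2^(1/3)/(sqrt(2) + 2)^(1/3))/4) + C3*exp(2^(1/3)*b*(2^(1/3)/(sqrt(2) + 2)^(1/3) + (sqrt(2) + 2)^(1/3))/2)


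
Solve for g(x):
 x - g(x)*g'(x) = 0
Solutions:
 g(x) = -sqrt(C1 + x^2)
 g(x) = sqrt(C1 + x^2)


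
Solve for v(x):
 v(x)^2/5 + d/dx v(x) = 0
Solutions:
 v(x) = 5/(C1 + x)


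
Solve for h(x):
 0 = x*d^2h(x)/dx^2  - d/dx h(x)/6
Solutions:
 h(x) = C1 + C2*x^(7/6)


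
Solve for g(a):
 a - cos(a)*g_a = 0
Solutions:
 g(a) = C1 + Integral(a/cos(a), a)


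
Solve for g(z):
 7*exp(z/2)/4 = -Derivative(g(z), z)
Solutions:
 g(z) = C1 - 7*exp(z/2)/2


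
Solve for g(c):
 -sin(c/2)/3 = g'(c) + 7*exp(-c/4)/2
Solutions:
 g(c) = C1 + 2*cos(c/2)/3 + 14*exp(-c/4)


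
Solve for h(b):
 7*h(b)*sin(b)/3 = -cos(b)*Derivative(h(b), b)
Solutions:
 h(b) = C1*cos(b)^(7/3)


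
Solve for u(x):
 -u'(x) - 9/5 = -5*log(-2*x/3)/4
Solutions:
 u(x) = C1 + 5*x*log(-x)/4 + x*(-61 - 25*log(3) + 25*log(2))/20


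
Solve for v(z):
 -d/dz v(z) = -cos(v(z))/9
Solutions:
 -z/9 - log(sin(v(z)) - 1)/2 + log(sin(v(z)) + 1)/2 = C1


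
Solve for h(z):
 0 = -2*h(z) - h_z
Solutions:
 h(z) = C1*exp(-2*z)


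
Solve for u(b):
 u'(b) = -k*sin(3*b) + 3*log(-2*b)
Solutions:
 u(b) = C1 + 3*b*log(-b) - 3*b + 3*b*log(2) + k*cos(3*b)/3


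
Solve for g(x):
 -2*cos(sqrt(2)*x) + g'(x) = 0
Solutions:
 g(x) = C1 + sqrt(2)*sin(sqrt(2)*x)


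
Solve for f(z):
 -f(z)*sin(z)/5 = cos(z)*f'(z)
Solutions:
 f(z) = C1*cos(z)^(1/5)


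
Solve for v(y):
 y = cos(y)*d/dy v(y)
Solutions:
 v(y) = C1 + Integral(y/cos(y), y)


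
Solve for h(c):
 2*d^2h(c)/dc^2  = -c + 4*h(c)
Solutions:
 h(c) = C1*exp(-sqrt(2)*c) + C2*exp(sqrt(2)*c) + c/4


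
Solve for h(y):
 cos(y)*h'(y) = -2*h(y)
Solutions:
 h(y) = C1*(sin(y) - 1)/(sin(y) + 1)


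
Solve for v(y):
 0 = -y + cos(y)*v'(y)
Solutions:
 v(y) = C1 + Integral(y/cos(y), y)


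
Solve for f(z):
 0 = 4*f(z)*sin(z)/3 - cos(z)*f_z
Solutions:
 f(z) = C1/cos(z)^(4/3)


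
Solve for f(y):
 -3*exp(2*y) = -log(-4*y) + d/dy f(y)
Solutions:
 f(y) = C1 + y*log(-y) + y*(-1 + 2*log(2)) - 3*exp(2*y)/2


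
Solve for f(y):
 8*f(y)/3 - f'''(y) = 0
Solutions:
 f(y) = C3*exp(2*3^(2/3)*y/3) + (C1*sin(3^(1/6)*y) + C2*cos(3^(1/6)*y))*exp(-3^(2/3)*y/3)


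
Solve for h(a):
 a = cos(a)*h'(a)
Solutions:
 h(a) = C1 + Integral(a/cos(a), a)


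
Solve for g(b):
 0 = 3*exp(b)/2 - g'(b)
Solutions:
 g(b) = C1 + 3*exp(b)/2


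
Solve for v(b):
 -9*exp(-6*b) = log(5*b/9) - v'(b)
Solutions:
 v(b) = C1 + b*log(b) + b*(-2*log(3) - 1 + log(5)) - 3*exp(-6*b)/2


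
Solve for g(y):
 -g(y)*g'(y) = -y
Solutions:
 g(y) = -sqrt(C1 + y^2)
 g(y) = sqrt(C1 + y^2)


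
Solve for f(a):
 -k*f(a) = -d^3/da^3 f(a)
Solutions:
 f(a) = C1*exp(a*k^(1/3)) + C2*exp(a*k^(1/3)*(-1 + sqrt(3)*I)/2) + C3*exp(-a*k^(1/3)*(1 + sqrt(3)*I)/2)


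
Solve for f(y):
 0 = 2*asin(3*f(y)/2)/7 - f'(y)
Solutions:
 Integral(1/asin(3*_y/2), (_y, f(y))) = C1 + 2*y/7


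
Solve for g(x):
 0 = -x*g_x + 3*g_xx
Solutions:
 g(x) = C1 + C2*erfi(sqrt(6)*x/6)


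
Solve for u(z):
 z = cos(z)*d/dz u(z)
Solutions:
 u(z) = C1 + Integral(z/cos(z), z)


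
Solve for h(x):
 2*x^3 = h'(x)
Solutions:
 h(x) = C1 + x^4/2


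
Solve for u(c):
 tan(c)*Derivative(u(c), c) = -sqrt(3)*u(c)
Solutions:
 u(c) = C1/sin(c)^(sqrt(3))


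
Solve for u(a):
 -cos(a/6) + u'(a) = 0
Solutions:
 u(a) = C1 + 6*sin(a/6)


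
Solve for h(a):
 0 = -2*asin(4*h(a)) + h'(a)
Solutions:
 Integral(1/asin(4*_y), (_y, h(a))) = C1 + 2*a


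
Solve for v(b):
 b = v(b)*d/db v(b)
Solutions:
 v(b) = -sqrt(C1 + b^2)
 v(b) = sqrt(C1 + b^2)


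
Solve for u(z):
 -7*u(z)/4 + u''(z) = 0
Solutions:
 u(z) = C1*exp(-sqrt(7)*z/2) + C2*exp(sqrt(7)*z/2)


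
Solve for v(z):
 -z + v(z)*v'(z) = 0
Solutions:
 v(z) = -sqrt(C1 + z^2)
 v(z) = sqrt(C1 + z^2)


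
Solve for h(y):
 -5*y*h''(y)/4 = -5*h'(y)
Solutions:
 h(y) = C1 + C2*y^5


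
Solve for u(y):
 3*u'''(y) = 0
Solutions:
 u(y) = C1 + C2*y + C3*y^2


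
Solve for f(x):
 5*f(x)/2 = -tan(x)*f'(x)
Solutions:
 f(x) = C1/sin(x)^(5/2)


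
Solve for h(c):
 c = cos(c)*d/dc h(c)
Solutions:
 h(c) = C1 + Integral(c/cos(c), c)


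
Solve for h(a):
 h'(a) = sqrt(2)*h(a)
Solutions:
 h(a) = C1*exp(sqrt(2)*a)


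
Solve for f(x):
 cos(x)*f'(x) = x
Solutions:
 f(x) = C1 + Integral(x/cos(x), x)


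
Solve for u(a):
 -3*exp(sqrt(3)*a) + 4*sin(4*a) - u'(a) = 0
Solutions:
 u(a) = C1 - sqrt(3)*exp(sqrt(3)*a) - cos(4*a)


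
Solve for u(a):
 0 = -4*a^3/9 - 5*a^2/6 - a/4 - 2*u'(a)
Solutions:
 u(a) = C1 - a^4/18 - 5*a^3/36 - a^2/16


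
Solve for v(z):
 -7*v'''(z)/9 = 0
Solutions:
 v(z) = C1 + C2*z + C3*z^2


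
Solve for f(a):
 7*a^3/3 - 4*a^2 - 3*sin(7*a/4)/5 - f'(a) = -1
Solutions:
 f(a) = C1 + 7*a^4/12 - 4*a^3/3 + a + 12*cos(7*a/4)/35


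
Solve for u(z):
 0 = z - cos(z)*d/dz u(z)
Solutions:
 u(z) = C1 + Integral(z/cos(z), z)


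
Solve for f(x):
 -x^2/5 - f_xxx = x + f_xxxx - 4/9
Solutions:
 f(x) = C1 + C2*x + C3*x^2 + C4*exp(-x) - x^5/300 - x^4/40 + 47*x^3/270


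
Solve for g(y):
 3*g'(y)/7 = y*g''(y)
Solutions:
 g(y) = C1 + C2*y^(10/7)


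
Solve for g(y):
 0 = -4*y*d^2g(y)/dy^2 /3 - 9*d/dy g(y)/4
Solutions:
 g(y) = C1 + C2/y^(11/16)


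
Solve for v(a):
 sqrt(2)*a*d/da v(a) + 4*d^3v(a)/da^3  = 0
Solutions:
 v(a) = C1 + Integral(C2*airyai(-sqrt(2)*a/2) + C3*airybi(-sqrt(2)*a/2), a)


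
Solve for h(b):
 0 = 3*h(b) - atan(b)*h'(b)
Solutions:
 h(b) = C1*exp(3*Integral(1/atan(b), b))


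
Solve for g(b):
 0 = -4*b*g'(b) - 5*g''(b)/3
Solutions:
 g(b) = C1 + C2*erf(sqrt(30)*b/5)


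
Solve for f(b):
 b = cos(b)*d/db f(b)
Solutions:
 f(b) = C1 + Integral(b/cos(b), b)


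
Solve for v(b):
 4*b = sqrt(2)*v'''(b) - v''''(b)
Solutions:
 v(b) = C1 + C2*b + C3*b^2 + C4*exp(sqrt(2)*b) + sqrt(2)*b^4/12 + b^3/3


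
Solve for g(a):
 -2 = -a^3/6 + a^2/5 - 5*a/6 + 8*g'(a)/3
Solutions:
 g(a) = C1 + a^4/64 - a^3/40 + 5*a^2/32 - 3*a/4


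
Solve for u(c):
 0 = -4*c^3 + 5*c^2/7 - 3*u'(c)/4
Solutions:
 u(c) = C1 - 4*c^4/3 + 20*c^3/63


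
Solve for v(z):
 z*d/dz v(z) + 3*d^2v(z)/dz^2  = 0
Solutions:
 v(z) = C1 + C2*erf(sqrt(6)*z/6)


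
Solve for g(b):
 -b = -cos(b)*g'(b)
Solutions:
 g(b) = C1 + Integral(b/cos(b), b)


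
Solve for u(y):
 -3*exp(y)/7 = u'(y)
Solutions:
 u(y) = C1 - 3*exp(y)/7


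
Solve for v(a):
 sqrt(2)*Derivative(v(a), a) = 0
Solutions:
 v(a) = C1


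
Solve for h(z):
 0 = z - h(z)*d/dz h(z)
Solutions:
 h(z) = -sqrt(C1 + z^2)
 h(z) = sqrt(C1 + z^2)


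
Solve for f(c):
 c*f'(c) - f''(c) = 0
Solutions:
 f(c) = C1 + C2*erfi(sqrt(2)*c/2)


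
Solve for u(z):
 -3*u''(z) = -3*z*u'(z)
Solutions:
 u(z) = C1 + C2*erfi(sqrt(2)*z/2)


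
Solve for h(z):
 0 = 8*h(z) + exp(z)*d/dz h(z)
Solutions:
 h(z) = C1*exp(8*exp(-z))


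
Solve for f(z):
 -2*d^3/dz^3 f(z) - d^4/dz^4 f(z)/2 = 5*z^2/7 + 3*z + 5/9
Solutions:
 f(z) = C1 + C2*z + C3*z^2 + C4*exp(-4*z) - z^5/168 - 37*z^4/672 + 53*z^3/6048


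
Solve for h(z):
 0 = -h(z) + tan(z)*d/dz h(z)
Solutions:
 h(z) = C1*sin(z)


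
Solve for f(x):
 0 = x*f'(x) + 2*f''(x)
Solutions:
 f(x) = C1 + C2*erf(x/2)


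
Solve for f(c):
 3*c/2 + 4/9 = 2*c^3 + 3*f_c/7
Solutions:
 f(c) = C1 - 7*c^4/6 + 7*c^2/4 + 28*c/27


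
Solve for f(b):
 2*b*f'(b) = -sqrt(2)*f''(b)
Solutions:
 f(b) = C1 + C2*erf(2^(3/4)*b/2)


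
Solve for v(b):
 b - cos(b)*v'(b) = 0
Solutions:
 v(b) = C1 + Integral(b/cos(b), b)


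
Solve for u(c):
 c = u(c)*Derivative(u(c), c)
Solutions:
 u(c) = -sqrt(C1 + c^2)
 u(c) = sqrt(C1 + c^2)


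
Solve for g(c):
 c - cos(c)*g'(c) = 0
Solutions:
 g(c) = C1 + Integral(c/cos(c), c)


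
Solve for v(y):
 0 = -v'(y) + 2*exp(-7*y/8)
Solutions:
 v(y) = C1 - 16*exp(-7*y/8)/7


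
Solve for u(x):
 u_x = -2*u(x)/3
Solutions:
 u(x) = C1*exp(-2*x/3)


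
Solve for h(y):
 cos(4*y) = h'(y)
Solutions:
 h(y) = C1 + sin(4*y)/4


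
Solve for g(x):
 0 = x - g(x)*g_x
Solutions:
 g(x) = -sqrt(C1 + x^2)
 g(x) = sqrt(C1 + x^2)


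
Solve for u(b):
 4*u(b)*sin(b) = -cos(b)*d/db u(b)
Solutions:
 u(b) = C1*cos(b)^4


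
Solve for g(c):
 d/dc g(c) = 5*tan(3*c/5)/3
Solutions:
 g(c) = C1 - 25*log(cos(3*c/5))/9


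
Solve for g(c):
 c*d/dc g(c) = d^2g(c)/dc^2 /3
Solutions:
 g(c) = C1 + C2*erfi(sqrt(6)*c/2)


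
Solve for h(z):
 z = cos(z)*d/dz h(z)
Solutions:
 h(z) = C1 + Integral(z/cos(z), z)


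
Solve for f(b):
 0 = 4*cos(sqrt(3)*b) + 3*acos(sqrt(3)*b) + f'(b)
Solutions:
 f(b) = C1 - 3*b*acos(sqrt(3)*b) + sqrt(3)*sqrt(1 - 3*b^2) - 4*sqrt(3)*sin(sqrt(3)*b)/3


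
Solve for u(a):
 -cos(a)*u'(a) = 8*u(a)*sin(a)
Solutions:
 u(a) = C1*cos(a)^8


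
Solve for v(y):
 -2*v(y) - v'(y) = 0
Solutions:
 v(y) = C1*exp(-2*y)


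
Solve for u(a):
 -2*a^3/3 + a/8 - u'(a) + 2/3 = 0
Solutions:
 u(a) = C1 - a^4/6 + a^2/16 + 2*a/3


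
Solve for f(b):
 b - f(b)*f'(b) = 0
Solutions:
 f(b) = -sqrt(C1 + b^2)
 f(b) = sqrt(C1 + b^2)


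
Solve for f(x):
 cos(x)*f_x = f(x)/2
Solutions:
 f(x) = C1*(sin(x) + 1)^(1/4)/(sin(x) - 1)^(1/4)


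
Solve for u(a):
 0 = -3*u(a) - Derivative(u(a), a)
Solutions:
 u(a) = C1*exp(-3*a)


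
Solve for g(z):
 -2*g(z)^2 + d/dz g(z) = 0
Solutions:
 g(z) = -1/(C1 + 2*z)


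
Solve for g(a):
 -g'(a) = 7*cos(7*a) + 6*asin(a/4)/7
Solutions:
 g(a) = C1 - 6*a*asin(a/4)/7 - 6*sqrt(16 - a^2)/7 - sin(7*a)


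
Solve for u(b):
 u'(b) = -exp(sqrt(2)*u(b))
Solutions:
 u(b) = sqrt(2)*(2*log(1/(C1 + b)) - log(2))/4


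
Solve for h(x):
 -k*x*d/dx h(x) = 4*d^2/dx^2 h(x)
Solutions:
 h(x) = Piecewise((-sqrt(2)*sqrt(pi)*C1*erf(sqrt(2)*sqrt(k)*x/4)/sqrt(k) - C2, (k > 0) | (k < 0)), (-C1*x - C2, True))


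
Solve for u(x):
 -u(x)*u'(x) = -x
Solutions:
 u(x) = -sqrt(C1 + x^2)
 u(x) = sqrt(C1 + x^2)


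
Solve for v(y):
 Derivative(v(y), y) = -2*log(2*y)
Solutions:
 v(y) = C1 - 2*y*log(y) - y*log(4) + 2*y


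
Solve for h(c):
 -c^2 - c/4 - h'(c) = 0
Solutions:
 h(c) = C1 - c^3/3 - c^2/8


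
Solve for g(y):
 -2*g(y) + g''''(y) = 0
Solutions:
 g(y) = C1*exp(-2^(1/4)*y) + C2*exp(2^(1/4)*y) + C3*sin(2^(1/4)*y) + C4*cos(2^(1/4)*y)


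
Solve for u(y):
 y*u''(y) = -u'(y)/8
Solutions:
 u(y) = C1 + C2*y^(7/8)


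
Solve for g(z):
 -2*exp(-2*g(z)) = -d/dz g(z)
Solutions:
 g(z) = log(-sqrt(C1 + 4*z))
 g(z) = log(C1 + 4*z)/2


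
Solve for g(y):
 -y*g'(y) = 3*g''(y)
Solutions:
 g(y) = C1 + C2*erf(sqrt(6)*y/6)


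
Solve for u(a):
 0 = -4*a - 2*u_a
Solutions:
 u(a) = C1 - a^2


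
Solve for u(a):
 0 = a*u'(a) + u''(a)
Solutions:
 u(a) = C1 + C2*erf(sqrt(2)*a/2)


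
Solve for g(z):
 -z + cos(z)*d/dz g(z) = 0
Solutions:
 g(z) = C1 + Integral(z/cos(z), z)


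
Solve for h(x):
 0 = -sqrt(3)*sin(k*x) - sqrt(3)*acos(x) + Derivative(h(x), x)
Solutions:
 h(x) = C1 + sqrt(3)*Piecewise((x*acos(x) - sqrt(1 - x^2) - cos(k*x)/k, Ne(k, 0)), (x*acos(x) - sqrt(1 - x^2), True))


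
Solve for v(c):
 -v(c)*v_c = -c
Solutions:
 v(c) = -sqrt(C1 + c^2)
 v(c) = sqrt(C1 + c^2)


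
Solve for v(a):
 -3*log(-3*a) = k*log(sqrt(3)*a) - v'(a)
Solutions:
 v(a) = C1 + a*(k + 3)*log(a) + a*(-k + k*log(3)/2 - 3 + 3*log(3) + 3*I*pi)


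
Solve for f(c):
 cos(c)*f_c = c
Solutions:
 f(c) = C1 + Integral(c/cos(c), c)


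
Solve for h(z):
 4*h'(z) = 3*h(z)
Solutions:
 h(z) = C1*exp(3*z/4)


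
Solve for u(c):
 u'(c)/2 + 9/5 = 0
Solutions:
 u(c) = C1 - 18*c/5


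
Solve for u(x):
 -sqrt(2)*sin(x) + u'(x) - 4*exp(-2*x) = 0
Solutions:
 u(x) = C1 - sqrt(2)*cos(x) - 2*exp(-2*x)


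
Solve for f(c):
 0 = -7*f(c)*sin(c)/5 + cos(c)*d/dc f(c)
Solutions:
 f(c) = C1/cos(c)^(7/5)


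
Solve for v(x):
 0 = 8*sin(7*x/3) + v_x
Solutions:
 v(x) = C1 + 24*cos(7*x/3)/7


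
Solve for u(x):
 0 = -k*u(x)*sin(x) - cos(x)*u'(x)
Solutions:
 u(x) = C1*exp(k*log(cos(x)))


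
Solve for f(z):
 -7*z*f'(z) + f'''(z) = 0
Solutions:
 f(z) = C1 + Integral(C2*airyai(7^(1/3)*z) + C3*airybi(7^(1/3)*z), z)


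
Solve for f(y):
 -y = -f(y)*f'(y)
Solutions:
 f(y) = -sqrt(C1 + y^2)
 f(y) = sqrt(C1 + y^2)


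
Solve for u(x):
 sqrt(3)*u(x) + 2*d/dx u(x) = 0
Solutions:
 u(x) = C1*exp(-sqrt(3)*x/2)


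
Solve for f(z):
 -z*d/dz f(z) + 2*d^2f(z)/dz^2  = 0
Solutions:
 f(z) = C1 + C2*erfi(z/2)


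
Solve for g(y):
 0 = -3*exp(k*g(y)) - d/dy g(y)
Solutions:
 g(y) = Piecewise((log(1/(C1*k + 3*k*y))/k, Ne(k, 0)), (nan, True))
 g(y) = Piecewise((C1 - 3*y, Eq(k, 0)), (nan, True))


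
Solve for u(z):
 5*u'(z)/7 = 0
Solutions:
 u(z) = C1


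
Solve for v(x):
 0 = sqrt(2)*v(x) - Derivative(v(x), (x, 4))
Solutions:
 v(x) = C1*exp(-2^(1/8)*x) + C2*exp(2^(1/8)*x) + C3*sin(2^(1/8)*x) + C4*cos(2^(1/8)*x)


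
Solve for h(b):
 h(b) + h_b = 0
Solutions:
 h(b) = C1*exp(-b)


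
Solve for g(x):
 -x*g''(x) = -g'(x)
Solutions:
 g(x) = C1 + C2*x^2


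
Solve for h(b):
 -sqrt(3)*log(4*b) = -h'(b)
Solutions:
 h(b) = C1 + sqrt(3)*b*log(b) - sqrt(3)*b + 2*sqrt(3)*b*log(2)


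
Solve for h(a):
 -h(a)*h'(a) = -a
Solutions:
 h(a) = -sqrt(C1 + a^2)
 h(a) = sqrt(C1 + a^2)


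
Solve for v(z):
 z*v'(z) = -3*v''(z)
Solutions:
 v(z) = C1 + C2*erf(sqrt(6)*z/6)


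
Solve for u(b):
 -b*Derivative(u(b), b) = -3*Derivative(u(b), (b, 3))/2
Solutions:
 u(b) = C1 + Integral(C2*airyai(2^(1/3)*3^(2/3)*b/3) + C3*airybi(2^(1/3)*3^(2/3)*b/3), b)


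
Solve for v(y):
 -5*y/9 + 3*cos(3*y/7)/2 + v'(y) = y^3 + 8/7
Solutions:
 v(y) = C1 + y^4/4 + 5*y^2/18 + 8*y/7 - 7*sin(3*y/7)/2


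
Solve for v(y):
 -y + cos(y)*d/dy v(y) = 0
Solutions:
 v(y) = C1 + Integral(y/cos(y), y)


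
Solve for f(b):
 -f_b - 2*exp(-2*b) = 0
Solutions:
 f(b) = C1 + exp(-2*b)


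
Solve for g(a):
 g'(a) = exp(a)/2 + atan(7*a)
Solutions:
 g(a) = C1 + a*atan(7*a) + exp(a)/2 - log(49*a^2 + 1)/14


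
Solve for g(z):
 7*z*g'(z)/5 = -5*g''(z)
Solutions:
 g(z) = C1 + C2*erf(sqrt(14)*z/10)


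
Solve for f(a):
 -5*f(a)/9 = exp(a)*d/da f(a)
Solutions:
 f(a) = C1*exp(5*exp(-a)/9)


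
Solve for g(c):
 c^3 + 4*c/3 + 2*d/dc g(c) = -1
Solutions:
 g(c) = C1 - c^4/8 - c^2/3 - c/2


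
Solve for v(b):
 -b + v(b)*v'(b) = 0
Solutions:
 v(b) = -sqrt(C1 + b^2)
 v(b) = sqrt(C1 + b^2)


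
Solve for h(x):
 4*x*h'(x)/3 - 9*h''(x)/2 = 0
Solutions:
 h(x) = C1 + C2*erfi(2*sqrt(3)*x/9)


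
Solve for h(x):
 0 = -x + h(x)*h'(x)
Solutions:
 h(x) = -sqrt(C1 + x^2)
 h(x) = sqrt(C1 + x^2)


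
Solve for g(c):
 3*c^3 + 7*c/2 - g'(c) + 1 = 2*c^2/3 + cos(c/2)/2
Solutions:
 g(c) = C1 + 3*c^4/4 - 2*c^3/9 + 7*c^2/4 + c - sin(c/2)


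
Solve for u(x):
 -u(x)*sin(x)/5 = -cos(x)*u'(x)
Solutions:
 u(x) = C1/cos(x)^(1/5)


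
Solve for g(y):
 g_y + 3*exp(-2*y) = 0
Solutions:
 g(y) = C1 + 3*exp(-2*y)/2


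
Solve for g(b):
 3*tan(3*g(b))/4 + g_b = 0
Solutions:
 g(b) = -asin(C1*exp(-9*b/4))/3 + pi/3
 g(b) = asin(C1*exp(-9*b/4))/3


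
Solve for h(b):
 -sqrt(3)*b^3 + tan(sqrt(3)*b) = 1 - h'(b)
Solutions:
 h(b) = C1 + sqrt(3)*b^4/4 + b + sqrt(3)*log(cos(sqrt(3)*b))/3


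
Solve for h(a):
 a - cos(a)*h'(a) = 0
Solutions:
 h(a) = C1 + Integral(a/cos(a), a)


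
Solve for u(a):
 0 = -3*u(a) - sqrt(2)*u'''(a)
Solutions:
 u(a) = C3*exp(-2^(5/6)*3^(1/3)*a/2) + (C1*sin(6^(5/6)*a/4) + C2*cos(6^(5/6)*a/4))*exp(2^(5/6)*3^(1/3)*a/4)


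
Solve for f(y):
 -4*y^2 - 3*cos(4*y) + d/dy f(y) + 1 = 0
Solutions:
 f(y) = C1 + 4*y^3/3 - y + 3*sin(4*y)/4


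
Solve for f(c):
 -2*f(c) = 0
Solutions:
 f(c) = 0


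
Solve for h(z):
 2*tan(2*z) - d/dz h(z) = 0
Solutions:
 h(z) = C1 - log(cos(2*z))


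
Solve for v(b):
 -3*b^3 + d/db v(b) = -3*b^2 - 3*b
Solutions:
 v(b) = C1 + 3*b^4/4 - b^3 - 3*b^2/2


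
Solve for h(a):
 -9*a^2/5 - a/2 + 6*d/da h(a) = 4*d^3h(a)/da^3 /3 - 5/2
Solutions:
 h(a) = C1 + C2*exp(-3*sqrt(2)*a/2) + C3*exp(3*sqrt(2)*a/2) + a^3/10 + a^2/24 - 17*a/60


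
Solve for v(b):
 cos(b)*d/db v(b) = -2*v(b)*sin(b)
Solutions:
 v(b) = C1*cos(b)^2


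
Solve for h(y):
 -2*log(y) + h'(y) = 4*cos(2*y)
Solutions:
 h(y) = C1 + 2*y*log(y) - 2*y + 2*sin(2*y)


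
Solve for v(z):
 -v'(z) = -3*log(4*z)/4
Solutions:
 v(z) = C1 + 3*z*log(z)/4 - 3*z/4 + 3*z*log(2)/2


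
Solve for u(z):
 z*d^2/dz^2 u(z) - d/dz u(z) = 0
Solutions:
 u(z) = C1 + C2*z^2


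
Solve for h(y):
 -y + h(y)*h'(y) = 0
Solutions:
 h(y) = -sqrt(C1 + y^2)
 h(y) = sqrt(C1 + y^2)


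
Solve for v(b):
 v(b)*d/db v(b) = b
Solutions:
 v(b) = -sqrt(C1 + b^2)
 v(b) = sqrt(C1 + b^2)


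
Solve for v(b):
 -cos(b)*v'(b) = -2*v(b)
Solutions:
 v(b) = C1*(sin(b) + 1)/(sin(b) - 1)


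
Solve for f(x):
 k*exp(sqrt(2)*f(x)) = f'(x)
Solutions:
 f(x) = sqrt(2)*(2*log(-1/(C1 + k*x)) - log(2))/4


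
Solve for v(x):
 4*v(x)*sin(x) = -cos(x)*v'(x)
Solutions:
 v(x) = C1*cos(x)^4


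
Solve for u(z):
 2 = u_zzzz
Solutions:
 u(z) = C1 + C2*z + C3*z^2 + C4*z^3 + z^4/12


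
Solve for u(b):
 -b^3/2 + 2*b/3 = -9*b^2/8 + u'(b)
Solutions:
 u(b) = C1 - b^4/8 + 3*b^3/8 + b^2/3


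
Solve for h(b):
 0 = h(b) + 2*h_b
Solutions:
 h(b) = C1*exp(-b/2)


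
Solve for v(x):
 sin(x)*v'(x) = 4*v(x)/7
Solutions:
 v(x) = C1*(cos(x) - 1)^(2/7)/(cos(x) + 1)^(2/7)


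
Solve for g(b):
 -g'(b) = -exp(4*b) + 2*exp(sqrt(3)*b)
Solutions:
 g(b) = C1 + exp(4*b)/4 - 2*sqrt(3)*exp(sqrt(3)*b)/3


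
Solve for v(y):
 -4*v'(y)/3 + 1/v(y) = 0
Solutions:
 v(y) = -sqrt(C1 + 6*y)/2
 v(y) = sqrt(C1 + 6*y)/2


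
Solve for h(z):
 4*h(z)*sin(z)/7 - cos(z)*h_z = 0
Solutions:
 h(z) = C1/cos(z)^(4/7)


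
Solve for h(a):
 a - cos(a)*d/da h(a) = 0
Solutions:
 h(a) = C1 + Integral(a/cos(a), a)


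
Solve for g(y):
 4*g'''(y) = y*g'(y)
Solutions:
 g(y) = C1 + Integral(C2*airyai(2^(1/3)*y/2) + C3*airybi(2^(1/3)*y/2), y)


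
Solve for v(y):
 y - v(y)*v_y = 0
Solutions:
 v(y) = -sqrt(C1 + y^2)
 v(y) = sqrt(C1 + y^2)


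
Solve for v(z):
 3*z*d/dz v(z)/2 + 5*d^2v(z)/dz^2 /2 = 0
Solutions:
 v(z) = C1 + C2*erf(sqrt(30)*z/10)


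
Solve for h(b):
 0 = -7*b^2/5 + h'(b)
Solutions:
 h(b) = C1 + 7*b^3/15


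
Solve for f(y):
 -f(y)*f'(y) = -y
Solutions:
 f(y) = -sqrt(C1 + y^2)
 f(y) = sqrt(C1 + y^2)


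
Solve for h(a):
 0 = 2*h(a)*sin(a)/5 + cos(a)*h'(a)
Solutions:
 h(a) = C1*cos(a)^(2/5)


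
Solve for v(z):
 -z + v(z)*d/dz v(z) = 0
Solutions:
 v(z) = -sqrt(C1 + z^2)
 v(z) = sqrt(C1 + z^2)


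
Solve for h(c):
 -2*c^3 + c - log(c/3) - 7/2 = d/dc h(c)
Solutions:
 h(c) = C1 - c^4/2 + c^2/2 - c*log(c) - 5*c/2 + c*log(3)


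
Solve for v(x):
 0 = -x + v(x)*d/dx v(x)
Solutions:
 v(x) = -sqrt(C1 + x^2)
 v(x) = sqrt(C1 + x^2)


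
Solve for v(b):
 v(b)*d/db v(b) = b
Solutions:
 v(b) = -sqrt(C1 + b^2)
 v(b) = sqrt(C1 + b^2)


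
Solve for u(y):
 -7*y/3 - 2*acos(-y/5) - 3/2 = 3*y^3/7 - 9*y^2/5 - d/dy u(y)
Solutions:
 u(y) = C1 + 3*y^4/28 - 3*y^3/5 + 7*y^2/6 + 2*y*acos(-y/5) + 3*y/2 + 2*sqrt(25 - y^2)


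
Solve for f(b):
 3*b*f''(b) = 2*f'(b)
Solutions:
 f(b) = C1 + C2*b^(5/3)


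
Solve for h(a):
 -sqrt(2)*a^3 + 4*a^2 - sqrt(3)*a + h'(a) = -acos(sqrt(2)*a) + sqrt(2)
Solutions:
 h(a) = C1 + sqrt(2)*a^4/4 - 4*a^3/3 + sqrt(3)*a^2/2 - a*acos(sqrt(2)*a) + sqrt(2)*a + sqrt(2)*sqrt(1 - 2*a^2)/2


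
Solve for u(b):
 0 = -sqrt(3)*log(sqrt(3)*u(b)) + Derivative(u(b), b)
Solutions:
 -2*sqrt(3)*Integral(1/(2*log(_y) + log(3)), (_y, u(b)))/3 = C1 - b


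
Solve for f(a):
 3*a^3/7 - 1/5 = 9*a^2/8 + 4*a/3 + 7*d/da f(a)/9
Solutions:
 f(a) = C1 + 27*a^4/196 - 27*a^3/56 - 6*a^2/7 - 9*a/35


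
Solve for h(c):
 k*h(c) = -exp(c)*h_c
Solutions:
 h(c) = C1*exp(k*exp(-c))


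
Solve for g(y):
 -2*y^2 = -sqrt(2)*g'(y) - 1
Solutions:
 g(y) = C1 + sqrt(2)*y^3/3 - sqrt(2)*y/2


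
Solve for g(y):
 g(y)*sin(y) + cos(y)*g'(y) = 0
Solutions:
 g(y) = C1*cos(y)


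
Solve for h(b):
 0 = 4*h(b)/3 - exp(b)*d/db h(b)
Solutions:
 h(b) = C1*exp(-4*exp(-b)/3)


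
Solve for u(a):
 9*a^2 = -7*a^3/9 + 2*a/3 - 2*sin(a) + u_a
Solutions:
 u(a) = C1 + 7*a^4/36 + 3*a^3 - a^2/3 - 2*cos(a)


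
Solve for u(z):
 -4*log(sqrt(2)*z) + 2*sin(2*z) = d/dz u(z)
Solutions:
 u(z) = C1 - 4*z*log(z) - 2*z*log(2) + 4*z - cos(2*z)


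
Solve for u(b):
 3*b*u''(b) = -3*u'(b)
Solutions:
 u(b) = C1 + C2*log(b)


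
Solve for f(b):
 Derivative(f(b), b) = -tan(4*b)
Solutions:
 f(b) = C1 + log(cos(4*b))/4


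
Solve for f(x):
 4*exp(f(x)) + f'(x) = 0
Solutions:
 f(x) = log(1/(C1 + 4*x))


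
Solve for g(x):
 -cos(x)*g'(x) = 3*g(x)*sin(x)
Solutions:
 g(x) = C1*cos(x)^3


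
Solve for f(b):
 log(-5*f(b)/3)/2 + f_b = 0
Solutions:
 2*Integral(1/(log(-_y) - log(3) + log(5)), (_y, f(b))) = C1 - b


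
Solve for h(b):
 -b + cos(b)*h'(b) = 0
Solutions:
 h(b) = C1 + Integral(b/cos(b), b)


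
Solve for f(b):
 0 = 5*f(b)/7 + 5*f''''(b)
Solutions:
 f(b) = (C1*sin(sqrt(2)*7^(3/4)*b/14) + C2*cos(sqrt(2)*7^(3/4)*b/14))*exp(-sqrt(2)*7^(3/4)*b/14) + (C3*sin(sqrt(2)*7^(3/4)*b/14) + C4*cos(sqrt(2)*7^(3/4)*b/14))*exp(sqrt(2)*7^(3/4)*b/14)


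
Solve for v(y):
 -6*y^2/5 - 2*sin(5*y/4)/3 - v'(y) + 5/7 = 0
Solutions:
 v(y) = C1 - 2*y^3/5 + 5*y/7 + 8*cos(5*y/4)/15


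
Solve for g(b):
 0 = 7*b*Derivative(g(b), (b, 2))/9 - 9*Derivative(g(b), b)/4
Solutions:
 g(b) = C1 + C2*b^(109/28)


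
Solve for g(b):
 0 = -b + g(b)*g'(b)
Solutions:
 g(b) = -sqrt(C1 + b^2)
 g(b) = sqrt(C1 + b^2)


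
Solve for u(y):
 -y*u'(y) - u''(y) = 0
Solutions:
 u(y) = C1 + C2*erf(sqrt(2)*y/2)


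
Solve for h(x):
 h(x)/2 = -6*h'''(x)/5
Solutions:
 h(x) = C3*exp(x*(-90^(1/3) + 3*10^(1/3)*3^(2/3))/24)*sin(10^(1/3)*3^(1/6)*x/4) + C4*exp(x*(-90^(1/3) + 3*10^(1/3)*3^(2/3))/24)*cos(10^(1/3)*3^(1/6)*x/4) + C5*exp(-x*(90^(1/3) + 3*10^(1/3)*3^(2/3))/24) + (C1*sin(10^(1/3)*3^(1/6)*x/4) + C2*cos(10^(1/3)*3^(1/6)*x/4))*exp(90^(1/3)*x/12)


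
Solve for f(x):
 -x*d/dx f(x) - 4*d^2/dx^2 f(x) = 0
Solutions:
 f(x) = C1 + C2*erf(sqrt(2)*x/4)


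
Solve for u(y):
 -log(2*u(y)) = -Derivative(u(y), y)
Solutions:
 -Integral(1/(log(_y) + log(2)), (_y, u(y))) = C1 - y


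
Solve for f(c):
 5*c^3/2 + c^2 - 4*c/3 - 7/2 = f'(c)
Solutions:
 f(c) = C1 + 5*c^4/8 + c^3/3 - 2*c^2/3 - 7*c/2


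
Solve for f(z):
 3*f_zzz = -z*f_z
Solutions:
 f(z) = C1 + Integral(C2*airyai(-3^(2/3)*z/3) + C3*airybi(-3^(2/3)*z/3), z)


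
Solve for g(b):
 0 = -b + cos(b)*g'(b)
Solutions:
 g(b) = C1 + Integral(b/cos(b), b)


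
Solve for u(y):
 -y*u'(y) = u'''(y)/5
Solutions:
 u(y) = C1 + Integral(C2*airyai(-5^(1/3)*y) + C3*airybi(-5^(1/3)*y), y)


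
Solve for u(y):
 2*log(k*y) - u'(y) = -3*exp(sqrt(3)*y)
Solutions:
 u(y) = C1 + 2*y*log(k*y) - 2*y + sqrt(3)*exp(sqrt(3)*y)


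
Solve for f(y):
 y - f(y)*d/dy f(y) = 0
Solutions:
 f(y) = -sqrt(C1 + y^2)
 f(y) = sqrt(C1 + y^2)


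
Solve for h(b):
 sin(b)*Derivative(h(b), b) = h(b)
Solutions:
 h(b) = C1*sqrt(cos(b) - 1)/sqrt(cos(b) + 1)


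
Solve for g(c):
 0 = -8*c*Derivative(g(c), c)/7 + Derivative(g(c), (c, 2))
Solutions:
 g(c) = C1 + C2*erfi(2*sqrt(7)*c/7)


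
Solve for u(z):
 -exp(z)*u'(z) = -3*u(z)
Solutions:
 u(z) = C1*exp(-3*exp(-z))


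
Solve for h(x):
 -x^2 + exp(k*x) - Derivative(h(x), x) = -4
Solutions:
 h(x) = C1 - x^3/3 + 4*x + exp(k*x)/k


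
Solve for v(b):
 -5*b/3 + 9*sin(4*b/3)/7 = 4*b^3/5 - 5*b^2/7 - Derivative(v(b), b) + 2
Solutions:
 v(b) = C1 + b^4/5 - 5*b^3/21 + 5*b^2/6 + 2*b + 27*cos(4*b/3)/28


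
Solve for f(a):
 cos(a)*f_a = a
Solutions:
 f(a) = C1 + Integral(a/cos(a), a)


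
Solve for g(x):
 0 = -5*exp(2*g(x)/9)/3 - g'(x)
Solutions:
 g(x) = 9*log(-sqrt(-1/(C1 - 5*x))) - 9*log(2) + 9*log(6)/2 + 9*log(3)
 g(x) = 9*log(-1/(C1 - 5*x))/2 - 9*log(2) + 9*log(6)/2 + 9*log(3)


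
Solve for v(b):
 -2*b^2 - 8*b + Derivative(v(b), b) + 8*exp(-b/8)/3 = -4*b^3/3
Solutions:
 v(b) = C1 - b^4/3 + 2*b^3/3 + 4*b^2 + 64*exp(-b/8)/3


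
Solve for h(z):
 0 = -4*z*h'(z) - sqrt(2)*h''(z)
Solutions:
 h(z) = C1 + C2*erf(2^(1/4)*z)


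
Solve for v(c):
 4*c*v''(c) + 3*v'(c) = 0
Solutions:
 v(c) = C1 + C2*c^(1/4)


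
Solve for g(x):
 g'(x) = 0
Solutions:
 g(x) = C1
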